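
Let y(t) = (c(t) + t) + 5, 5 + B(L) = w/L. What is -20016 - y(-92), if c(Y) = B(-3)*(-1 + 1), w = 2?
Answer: -19929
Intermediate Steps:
B(L) = -5 + 2/L
c(Y) = 0 (c(Y) = (-5 + 2/(-3))*(-1 + 1) = (-5 + 2*(-1/3))*0 = (-5 - 2/3)*0 = -17/3*0 = 0)
y(t) = 5 + t (y(t) = (0 + t) + 5 = t + 5 = 5 + t)
-20016 - y(-92) = -20016 - (5 - 92) = -20016 - 1*(-87) = -20016 + 87 = -19929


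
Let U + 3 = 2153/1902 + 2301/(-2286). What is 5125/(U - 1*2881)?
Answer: -618982125/348305722 ≈ -1.7771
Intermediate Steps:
U = -347185/120777 (U = -3 + (2153/1902 + 2301/(-2286)) = -3 + (2153*(1/1902) + 2301*(-1/2286)) = -3 + (2153/1902 - 767/762) = -3 + 15146/120777 = -347185/120777 ≈ -2.8746)
5125/(U - 1*2881) = 5125/(-347185/120777 - 1*2881) = 5125/(-347185/120777 - 2881) = 5125/(-348305722/120777) = 5125*(-120777/348305722) = -618982125/348305722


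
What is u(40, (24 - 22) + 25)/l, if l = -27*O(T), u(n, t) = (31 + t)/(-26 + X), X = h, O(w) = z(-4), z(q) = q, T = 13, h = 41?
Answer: 29/810 ≈ 0.035802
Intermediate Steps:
O(w) = -4
X = 41
u(n, t) = 31/15 + t/15 (u(n, t) = (31 + t)/(-26 + 41) = (31 + t)/15 = (31 + t)*(1/15) = 31/15 + t/15)
l = 108 (l = -27*(-4) = 108)
u(40, (24 - 22) + 25)/l = (31/15 + ((24 - 22) + 25)/15)/108 = (31/15 + (2 + 25)/15)*(1/108) = (31/15 + (1/15)*27)*(1/108) = (31/15 + 9/5)*(1/108) = (58/15)*(1/108) = 29/810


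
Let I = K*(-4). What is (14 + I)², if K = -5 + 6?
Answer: 100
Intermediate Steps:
K = 1
I = -4 (I = 1*(-4) = -4)
(14 + I)² = (14 - 4)² = 10² = 100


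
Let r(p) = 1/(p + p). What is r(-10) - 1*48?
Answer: -961/20 ≈ -48.050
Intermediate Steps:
r(p) = 1/(2*p)
r(-10) - 1*48 = (½)/(-10) - 1*48 = (½)*(-⅒) - 48 = -1/20 - 48 = -961/20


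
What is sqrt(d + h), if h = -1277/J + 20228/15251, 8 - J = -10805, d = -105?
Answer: I*sqrt(2822616797328914014)/164909063 ≈ 10.188*I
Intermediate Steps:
J = 10813 (J = 8 - 1*(-10805) = 8 + 10805 = 10813)
h = 199249837/164909063 (h = -1277/10813 + 20228/15251 = 199249837/164909063 ≈ 1.2082)
sqrt(d + h) = sqrt(-105 + 199249837/164909063) = sqrt(-17116201778/164909063) = I*sqrt(2822616797328914014)/164909063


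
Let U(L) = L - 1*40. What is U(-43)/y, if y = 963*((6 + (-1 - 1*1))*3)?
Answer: -83/11556 ≈ -0.0071824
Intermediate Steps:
U(L) = -40 + L (U(L) = L - 40 = -40 + L)
y = 11556 (y = 963*((6 + (-1 - 1))*3) = 963*((6 - 2)*3) = 963*(4*3) = 963*12 = 11556)
U(-43)/y = (-40 - 43)/11556 = -83*1/11556 = -83/11556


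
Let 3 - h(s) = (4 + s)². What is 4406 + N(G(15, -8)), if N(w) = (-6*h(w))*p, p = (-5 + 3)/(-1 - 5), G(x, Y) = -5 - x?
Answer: 4912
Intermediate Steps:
p = ⅓ (p = -2/(-6) = -2*(-⅙) = ⅓ ≈ 0.33333)
h(s) = 3 - (4 + s)²
N(w) = -6 + 2*(4 + w)² (N(w) = -6*(3 - (4 + w)²)*(⅓) = (-18 + 6*(4 + w)²)*(⅓) = -6 + 2*(4 + w)²)
4406 + N(G(15, -8)) = 4406 + (-6 + 2*(4 + (-5 - 1*15))²) = 4406 + (-6 + 2*(4 + (-5 - 15))²) = 4406 + (-6 + 2*(4 - 20)²) = 4406 + (-6 + 2*(-16)²) = 4406 + (-6 + 2*256) = 4406 + (-6 + 512) = 4406 + 506 = 4912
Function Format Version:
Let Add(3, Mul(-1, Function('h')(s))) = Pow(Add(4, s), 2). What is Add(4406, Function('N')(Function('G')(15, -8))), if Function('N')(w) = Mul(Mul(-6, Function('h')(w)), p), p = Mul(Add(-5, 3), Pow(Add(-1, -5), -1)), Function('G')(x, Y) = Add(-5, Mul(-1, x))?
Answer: 4912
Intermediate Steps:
p = Rational(1, 3) (p = Mul(-2, Pow(-6, -1)) = Mul(-2, Rational(-1, 6)) = Rational(1, 3) ≈ 0.33333)
Function('h')(s) = Add(3, Mul(-1, Pow(Add(4, s), 2)))
Function('N')(w) = Add(-6, Mul(2, Pow(Add(4, w), 2))) (Function('N')(w) = Mul(Mul(-6, Add(3, Mul(-1, Pow(Add(4, w), 2)))), Rational(1, 3)) = Mul(Add(-18, Mul(6, Pow(Add(4, w), 2))), Rational(1, 3)) = Add(-6, Mul(2, Pow(Add(4, w), 2))))
Add(4406, Function('N')(Function('G')(15, -8))) = Add(4406, Add(-6, Mul(2, Pow(Add(4, Add(-5, Mul(-1, 15))), 2)))) = Add(4406, Add(-6, Mul(2, Pow(Add(4, Add(-5, -15)), 2)))) = Add(4406, Add(-6, Mul(2, Pow(Add(4, -20), 2)))) = Add(4406, Add(-6, Mul(2, Pow(-16, 2)))) = Add(4406, Add(-6, Mul(2, 256))) = Add(4406, Add(-6, 512)) = Add(4406, 506) = 4912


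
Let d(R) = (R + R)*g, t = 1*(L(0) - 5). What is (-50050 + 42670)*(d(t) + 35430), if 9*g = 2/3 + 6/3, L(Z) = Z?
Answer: -784354600/3 ≈ -2.6145e+8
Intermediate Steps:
g = 8/27 (g = (2/3 + 6/3)/9 = (2*(⅓) + 6*(⅓))/9 = (⅔ + 2)/9 = (⅑)*(8/3) = 8/27 ≈ 0.29630)
t = -5 (t = 1*(0 - 5) = 1*(-5) = -5)
d(R) = 16*R/27 (d(R) = (R + R)*(8/27) = (2*R)*(8/27) = 16*R/27)
(-50050 + 42670)*(d(t) + 35430) = (-50050 + 42670)*((16/27)*(-5) + 35430) = -7380*(-80/27 + 35430) = -7380*956530/27 = -784354600/3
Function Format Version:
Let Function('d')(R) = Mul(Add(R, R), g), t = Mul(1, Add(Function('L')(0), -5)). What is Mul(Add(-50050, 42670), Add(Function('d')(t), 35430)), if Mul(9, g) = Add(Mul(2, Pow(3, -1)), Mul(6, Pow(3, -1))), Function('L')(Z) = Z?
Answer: Rational(-784354600, 3) ≈ -2.6145e+8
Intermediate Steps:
g = Rational(8, 27) (g = Mul(Rational(1, 9), Add(Mul(2, Pow(3, -1)), Mul(6, Pow(3, -1)))) = Mul(Rational(1, 9), Add(Mul(2, Rational(1, 3)), Mul(6, Rational(1, 3)))) = Mul(Rational(1, 9), Add(Rational(2, 3), 2)) = Mul(Rational(1, 9), Rational(8, 3)) = Rational(8, 27) ≈ 0.29630)
t = -5 (t = Mul(1, Add(0, -5)) = Mul(1, -5) = -5)
Function('d')(R) = Mul(Rational(16, 27), R) (Function('d')(R) = Mul(Add(R, R), Rational(8, 27)) = Mul(Mul(2, R), Rational(8, 27)) = Mul(Rational(16, 27), R))
Mul(Add(-50050, 42670), Add(Function('d')(t), 35430)) = Mul(Add(-50050, 42670), Add(Mul(Rational(16, 27), -5), 35430)) = Mul(-7380, Add(Rational(-80, 27), 35430)) = Mul(-7380, Rational(956530, 27)) = Rational(-784354600, 3)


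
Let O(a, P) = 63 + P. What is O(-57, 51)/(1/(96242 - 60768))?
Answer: 4044036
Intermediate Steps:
O(-57, 51)/(1/(96242 - 60768)) = (63 + 51)/(1/(96242 - 60768)) = 114/(1/35474) = 114*35474 = 4044036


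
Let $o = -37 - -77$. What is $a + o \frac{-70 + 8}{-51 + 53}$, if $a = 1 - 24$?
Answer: $-1263$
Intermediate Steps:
$o = 40$ ($o = -37 + 77 = 40$)
$a = -23$ ($a = 1 - 24 = -23$)
$a + o \frac{-70 + 8}{-51 + 53} = -23 + 40 \frac{-70 + 8}{-51 + 53} = -23 + 40 \left(- \frac{62}{2}\right) = -23 + 40 \left(\left(-62\right) \frac{1}{2}\right) = -23 + 40 \left(-31\right) = -23 - 1240 = -1263$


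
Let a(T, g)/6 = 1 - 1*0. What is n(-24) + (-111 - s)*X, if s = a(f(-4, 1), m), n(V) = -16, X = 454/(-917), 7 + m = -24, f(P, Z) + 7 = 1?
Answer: 38446/917 ≈ 41.926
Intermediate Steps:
f(P, Z) = -6 (f(P, Z) = -7 + 1 = -6)
m = -31 (m = -7 - 24 = -31)
a(T, g) = 6 (a(T, g) = 6*(1 - 1*0) = 6*(1 + 0) = 6*1 = 6)
X = -454/917 (X = 454*(-1/917) = -454/917 ≈ -0.49509)
s = 6
n(-24) + (-111 - s)*X = -16 + (-111 - 1*6)*(-454/917) = -16 + (-111 - 6)*(-454/917) = -16 - 117*(-454/917) = -16 + 53118/917 = 38446/917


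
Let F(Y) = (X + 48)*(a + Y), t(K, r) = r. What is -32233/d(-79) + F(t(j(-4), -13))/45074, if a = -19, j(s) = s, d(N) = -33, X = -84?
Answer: 726454129/743721 ≈ 976.78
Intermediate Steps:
F(Y) = 684 - 36*Y (F(Y) = (-84 + 48)*(-19 + Y) = -36*(-19 + Y) = 684 - 36*Y)
-32233/d(-79) + F(t(j(-4), -13))/45074 = -32233/(-33) + (684 - 36*(-13))/45074 = -32233*(-1/33) + (684 + 468)*(1/45074) = 32233/33 + 1152*(1/45074) = 32233/33 + 576/22537 = 726454129/743721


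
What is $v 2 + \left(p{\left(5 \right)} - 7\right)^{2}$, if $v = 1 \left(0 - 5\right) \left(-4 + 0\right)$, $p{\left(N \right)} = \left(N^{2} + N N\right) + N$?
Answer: $2344$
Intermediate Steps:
$p{\left(N \right)} = N + 2 N^{2}$ ($p{\left(N \right)} = \left(N^{2} + N^{2}\right) + N = 2 N^{2} + N = N + 2 N^{2}$)
$v = 20$ ($v = 1 \left(\left(-5\right) \left(-4\right)\right) = 1 \cdot 20 = 20$)
$v 2 + \left(p{\left(5 \right)} - 7\right)^{2} = 20 \cdot 2 + \left(5 \left(1 + 2 \cdot 5\right) - 7\right)^{2} = 40 + \left(5 \left(1 + 10\right) - 7\right)^{2} = 40 + \left(5 \cdot 11 - 7\right)^{2} = 40 + \left(55 - 7\right)^{2} = 40 + 48^{2} = 40 + 2304 = 2344$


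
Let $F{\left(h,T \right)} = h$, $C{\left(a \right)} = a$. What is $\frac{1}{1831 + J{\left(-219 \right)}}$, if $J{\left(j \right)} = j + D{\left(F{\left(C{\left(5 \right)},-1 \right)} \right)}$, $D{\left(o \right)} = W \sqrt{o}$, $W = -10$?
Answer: $\frac{403}{649511} + \frac{5 \sqrt{5}}{1299022} \approx 0.00062907$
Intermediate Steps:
$D{\left(o \right)} = - 10 \sqrt{o}$
$J{\left(j \right)} = j - 10 \sqrt{5}$
$\frac{1}{1831 + J{\left(-219 \right)}} = \frac{1}{1831 - \left(219 + 10 \sqrt{5}\right)} = \frac{1}{1612 - 10 \sqrt{5}}$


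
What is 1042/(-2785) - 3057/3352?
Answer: -12006529/9335320 ≈ -1.2861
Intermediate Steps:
1042/(-2785) - 3057/3352 = 1042*(-1/2785) - 3057*1/3352 = -1042/2785 - 3057/3352 = -12006529/9335320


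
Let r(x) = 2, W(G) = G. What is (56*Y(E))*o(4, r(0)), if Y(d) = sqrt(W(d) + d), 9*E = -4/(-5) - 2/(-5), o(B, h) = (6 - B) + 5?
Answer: 784*sqrt(15)/15 ≈ 202.43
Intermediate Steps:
o(B, h) = 11 - B
E = 2/15 (E = (-4/(-5) - 2/(-5))/9 = (-4*(-1/5) - 2*(-1/5))/9 = (4/5 + 2/5)/9 = (1/9)*(6/5) = 2/15 ≈ 0.13333)
Y(d) = sqrt(2)*sqrt(d) (Y(d) = sqrt(d + d) = sqrt(2*d) = sqrt(2)*sqrt(d))
(56*Y(E))*o(4, r(0)) = (56*(sqrt(2)*sqrt(2/15)))*(11 - 1*4) = (56*(sqrt(2)*(sqrt(30)/15)))*(11 - 4) = (56*(2*sqrt(15)/15))*7 = (112*sqrt(15)/15)*7 = 784*sqrt(15)/15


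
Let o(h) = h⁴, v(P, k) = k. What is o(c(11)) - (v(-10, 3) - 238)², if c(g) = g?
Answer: -40584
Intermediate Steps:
o(c(11)) - (v(-10, 3) - 238)² = 11⁴ - (3 - 238)² = 14641 - 1*(-235)² = 14641 - 1*55225 = 14641 - 55225 = -40584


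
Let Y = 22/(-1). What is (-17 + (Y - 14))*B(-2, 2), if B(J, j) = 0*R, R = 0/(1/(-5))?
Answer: 0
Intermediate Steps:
Y = -22 (Y = 22*(-1) = -22)
R = 0 (R = 0/(-⅕) = 0*(-5) = 0)
B(J, j) = 0 (B(J, j) = 0*0 = 0)
(-17 + (Y - 14))*B(-2, 2) = (-17 + (-22 - 14))*0 = (-17 - 36)*0 = -53*0 = 0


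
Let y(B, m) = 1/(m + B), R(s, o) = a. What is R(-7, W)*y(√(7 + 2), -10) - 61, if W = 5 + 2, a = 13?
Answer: -440/7 ≈ -62.857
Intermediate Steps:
W = 7
R(s, o) = 13
y(B, m) = 1/(B + m)
R(-7, W)*y(√(7 + 2), -10) - 61 = 13/(√(7 + 2) - 10) - 61 = 13/(√9 - 10) - 61 = 13/(3 - 10) - 61 = 13/(-7) - 61 = 13*(-⅐) - 61 = -13/7 - 61 = -440/7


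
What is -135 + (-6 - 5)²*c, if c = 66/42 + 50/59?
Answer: 65124/413 ≈ 157.69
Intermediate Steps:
c = 999/413 (c = 66*(1/42) + 50*(1/59) = 11/7 + 50/59 = 999/413 ≈ 2.4189)
-135 + (-6 - 5)²*c = -135 + (-6 - 5)²*(999/413) = -135 + (-11)²*(999/413) = -135 + 121*(999/413) = -135 + 120879/413 = 65124/413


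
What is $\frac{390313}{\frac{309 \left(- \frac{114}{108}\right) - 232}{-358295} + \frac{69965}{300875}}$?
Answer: $\frac{348219518874150}{208850053} \approx 1.6673 \cdot 10^{6}$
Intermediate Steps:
$\frac{390313}{\frac{309 \left(- \frac{114}{108}\right) - 232}{-358295} + \frac{69965}{300875}} = \frac{390313}{\left(309 \left(\left(-114\right) \frac{1}{108}\right) - 232\right) \left(- \frac{1}{358295}\right) + 69965 \cdot \frac{1}{300875}} = \frac{390313}{\left(309 \left(- \frac{19}{18}\right) - 232\right) \left(- \frac{1}{358295}\right) + \frac{13993}{60175}} = \frac{390313}{\left(- \frac{1957}{6} - 232\right) \left(- \frac{1}{358295}\right) + \frac{13993}{60175}} = \frac{390313}{\left(- \frac{3349}{6}\right) \left(- \frac{1}{358295}\right) + \frac{13993}{60175}} = \frac{390313}{\frac{3349}{2149770} + \frac{13993}{60175}} = \frac{390313}{\frac{208850053}{892154550}} = 390313 \cdot \frac{892154550}{208850053} = \frac{348219518874150}{208850053}$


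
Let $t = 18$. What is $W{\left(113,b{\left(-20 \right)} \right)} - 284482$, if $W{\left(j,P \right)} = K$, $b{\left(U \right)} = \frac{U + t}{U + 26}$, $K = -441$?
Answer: $-284923$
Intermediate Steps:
$b{\left(U \right)} = \frac{18 + U}{26 + U}$ ($b{\left(U \right)} = \frac{U + 18}{U + 26} = \frac{18 + U}{26 + U}$)
$W{\left(j,P \right)} = -441$
$W{\left(113,b{\left(-20 \right)} \right)} - 284482 = -441 - 284482 = -284923$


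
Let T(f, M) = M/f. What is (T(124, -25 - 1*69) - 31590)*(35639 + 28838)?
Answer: -126286393079/62 ≈ -2.0369e+9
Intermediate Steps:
(T(124, -25 - 1*69) - 31590)*(35639 + 28838) = ((-25 - 1*69)/124 - 31590)*(35639 + 28838) = ((-25 - 69)*(1/124) - 31590)*64477 = (-94*1/124 - 31590)*64477 = (-47/62 - 31590)*64477 = -1958627/62*64477 = -126286393079/62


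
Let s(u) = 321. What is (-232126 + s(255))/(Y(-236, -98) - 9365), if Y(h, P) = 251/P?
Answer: 22716890/918021 ≈ 24.746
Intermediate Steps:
(-232126 + s(255))/(Y(-236, -98) - 9365) = (-232126 + 321)/(251/(-98) - 9365) = -231805/(251*(-1/98) - 9365) = -231805/(-251/98 - 9365) = -231805/(-918021/98) = -231805*(-98/918021) = 22716890/918021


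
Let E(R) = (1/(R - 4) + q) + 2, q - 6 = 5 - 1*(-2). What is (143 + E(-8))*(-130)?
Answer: -123175/6 ≈ -20529.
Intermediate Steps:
q = 13 (q = 6 + (5 - 1*(-2)) = 6 + (5 + 2) = 6 + 7 = 13)
E(R) = 15 + 1/(-4 + R) (E(R) = (1/(R - 4) + 13) + 2 = (1/(-4 + R) + 13) + 2 = (13 + 1/(-4 + R)) + 2 = 15 + 1/(-4 + R))
(143 + E(-8))*(-130) = (143 + (-59 + 15*(-8))/(-4 - 8))*(-130) = (143 + (-59 - 120)/(-12))*(-130) = (143 - 1/12*(-179))*(-130) = (143 + 179/12)*(-130) = (1895/12)*(-130) = -123175/6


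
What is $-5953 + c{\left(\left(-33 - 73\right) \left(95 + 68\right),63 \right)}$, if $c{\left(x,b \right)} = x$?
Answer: $-23231$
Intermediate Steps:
$-5953 + c{\left(\left(-33 - 73\right) \left(95 + 68\right),63 \right)} = -5953 + \left(-33 - 73\right) \left(95 + 68\right) = -5953 - 17278 = -23231$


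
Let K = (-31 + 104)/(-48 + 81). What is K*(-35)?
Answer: -2555/33 ≈ -77.424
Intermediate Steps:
K = 73/33 ≈ 2.2121
K*(-35) = (73/33)*(-35) = -2555/33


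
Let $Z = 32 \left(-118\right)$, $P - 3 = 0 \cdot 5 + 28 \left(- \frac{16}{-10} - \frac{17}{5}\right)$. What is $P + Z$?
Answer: $- \frac{19117}{5} \approx -3823.4$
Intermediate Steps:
$P = - \frac{237}{5}$ ($P = 3 + \left(0 \cdot 5 + 28 \left(- \frac{16}{-10} - \frac{17}{5}\right)\right) = 3 + \left(0 + 28 \left(\left(-16\right) \left(- \frac{1}{10}\right) - \frac{17}{5}\right)\right) = 3 + \left(0 + 28 \left(\frac{8}{5} - \frac{17}{5}\right)\right) = 3 + \left(0 + 28 \left(- \frac{9}{5}\right)\right) = 3 + \left(0 - \frac{252}{5}\right) = 3 - \frac{252}{5} = - \frac{237}{5} \approx -47.4$)
$Z = -3776$
$P + Z = - \frac{237}{5} - 3776 = - \frac{19117}{5}$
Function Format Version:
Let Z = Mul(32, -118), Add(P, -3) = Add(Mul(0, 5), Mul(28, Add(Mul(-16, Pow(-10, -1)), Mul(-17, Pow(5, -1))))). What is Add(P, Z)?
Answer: Rational(-19117, 5) ≈ -3823.4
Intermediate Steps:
P = Rational(-237, 5) (P = Add(3, Add(Mul(0, 5), Mul(28, Add(Mul(-16, Pow(-10, -1)), Mul(-17, Pow(5, -1)))))) = Add(3, Add(0, Mul(28, Add(Mul(-16, Rational(-1, 10)), Mul(-17, Rational(1, 5)))))) = Add(3, Add(0, Mul(28, Add(Rational(8, 5), Rational(-17, 5))))) = Add(3, Add(0, Mul(28, Rational(-9, 5)))) = Add(3, Add(0, Rational(-252, 5))) = Add(3, Rational(-252, 5)) = Rational(-237, 5) ≈ -47.400)
Z = -3776
Add(P, Z) = Add(Rational(-237, 5), -3776) = Rational(-19117, 5)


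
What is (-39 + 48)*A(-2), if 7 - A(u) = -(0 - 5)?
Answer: 18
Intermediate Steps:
A(u) = 2 (A(u) = 7 - (-1)*(0 - 5) = 7 - (-1)*(-5) = 7 - 1*5 = 7 - 5 = 2)
(-39 + 48)*A(-2) = (-39 + 48)*2 = 9*2 = 18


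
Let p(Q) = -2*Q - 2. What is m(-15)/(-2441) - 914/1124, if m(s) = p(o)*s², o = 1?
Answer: -609737/1371842 ≈ -0.44447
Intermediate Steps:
p(Q) = -2 - 2*Q
m(s) = -4*s² (m(s) = (-2 - 2*1)*s² = (-2 - 2)*s² = -4*s²)
m(-15)/(-2441) - 914/1124 = -4*(-15)²/(-2441) - 914/1124 = -4*225*(-1/2441) - 914*1/1124 = -900*(-1/2441) - 457/562 = 900/2441 - 457/562 = -609737/1371842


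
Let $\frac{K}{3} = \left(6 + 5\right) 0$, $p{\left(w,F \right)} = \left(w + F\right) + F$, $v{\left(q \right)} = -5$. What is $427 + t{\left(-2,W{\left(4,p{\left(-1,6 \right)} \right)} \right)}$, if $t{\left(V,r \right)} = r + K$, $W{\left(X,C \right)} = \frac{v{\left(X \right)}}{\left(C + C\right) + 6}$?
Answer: $\frac{11951}{28} \approx 426.82$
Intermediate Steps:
$p{\left(w,F \right)} = w + 2 F$ ($p{\left(w,F \right)} = \left(F + w\right) + F = w + 2 F$)
$W{\left(X,C \right)} = - \frac{5}{6 + 2 C}$ ($W{\left(X,C \right)} = - \frac{5}{\left(C + C\right) + 6} = - \frac{5}{2 C + 6} = - \frac{5}{6 + 2 C}$)
$K = 0$ ($K = 3 \left(6 + 5\right) 0 = 3 \cdot 11 \cdot 0 = 3 \cdot 0 = 0$)
$t{\left(V,r \right)} = r$ ($t{\left(V,r \right)} = r + 0 = r$)
$427 + t{\left(-2,W{\left(4,p{\left(-1,6 \right)} \right)} \right)} = 427 - \frac{5}{6 + 2 \left(-1 + 2 \cdot 6\right)} = 427 - \frac{5}{6 + 2 \left(-1 + 12\right)} = 427 - \frac{5}{6 + 2 \cdot 11} = 427 - \frac{5}{6 + 22} = 427 - \frac{5}{28} = \frac{11951}{28}$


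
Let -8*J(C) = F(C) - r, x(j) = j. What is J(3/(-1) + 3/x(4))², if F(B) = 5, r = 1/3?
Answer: 49/144 ≈ 0.34028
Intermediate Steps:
r = ⅓ ≈ 0.33333
J(C) = -7/12 (J(C) = -(5 - 1*⅓)/8 = -(5 - ⅓)/8 = -⅛*14/3 = -7/12)
J(3/(-1) + 3/x(4))² = (-7/12)² = 49/144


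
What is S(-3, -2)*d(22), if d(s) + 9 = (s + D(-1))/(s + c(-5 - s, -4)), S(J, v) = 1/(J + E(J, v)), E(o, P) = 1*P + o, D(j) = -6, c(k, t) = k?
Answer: 61/40 ≈ 1.5250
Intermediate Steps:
E(o, P) = P + o
S(J, v) = 1/(v + 2*J) (S(J, v) = 1/(J + (v + J)) = 1/(J + (J + v)) = 1/(v + 2*J))
d(s) = -39/5 - s/5 (d(s) = -9 + (s - 6)/(s + (-5 - s)) = -9 + (-6 + s)/(-5) = -9 + (-6 + s)*(-⅕) = -9 + (6/5 - s/5) = -39/5 - s/5)
S(-3, -2)*d(22) = (-39/5 - ⅕*22)/(-2 + 2*(-3)) = (-39/5 - 22/5)/(-2 - 6) = -61/5/(-8) = -⅛*(-61/5) = 61/40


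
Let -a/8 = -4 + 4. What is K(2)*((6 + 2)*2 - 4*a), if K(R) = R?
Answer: 32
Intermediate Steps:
a = 0 (a = -8*(-4 + 4) = -8*0 = 0)
K(2)*((6 + 2)*2 - 4*a) = 2*((6 + 2)*2 - 4*0) = 2*(8*2 + 0) = 2*(16 + 0) = 2*16 = 32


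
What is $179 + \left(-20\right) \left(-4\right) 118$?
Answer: $9619$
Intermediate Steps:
$179 + \left(-20\right) \left(-4\right) 118 = 179 + 80 \cdot 118 = 179 + 9440 = 9619$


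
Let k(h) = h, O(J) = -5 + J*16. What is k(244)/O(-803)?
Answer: -244/12853 ≈ -0.018984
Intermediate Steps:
O(J) = -5 + 16*J
k(244)/O(-803) = 244/(-5 + 16*(-803)) = 244/(-5 - 12848) = 244/(-12853) = 244*(-1/12853) = -244/12853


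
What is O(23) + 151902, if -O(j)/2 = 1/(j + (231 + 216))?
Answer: 35696969/235 ≈ 1.5190e+5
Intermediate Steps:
O(j) = -2/(447 + j) (O(j) = -2/(j + (231 + 216)) = -2/(j + 447) = -2/(447 + j))
O(23) + 151902 = -2/(447 + 23) + 151902 = -2/470 + 151902 = -2*1/470 + 151902 = -1/235 + 151902 = 35696969/235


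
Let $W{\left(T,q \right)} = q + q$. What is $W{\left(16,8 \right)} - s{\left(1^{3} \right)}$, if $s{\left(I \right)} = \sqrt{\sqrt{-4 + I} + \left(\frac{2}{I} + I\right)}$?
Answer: $16 - \sqrt{3 + i \sqrt{3}} \approx 14.202 - 0.48172 i$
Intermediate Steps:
$W{\left(T,q \right)} = 2 q$
$s{\left(I \right)} = \sqrt{I + \sqrt{-4 + I} + \frac{2}{I}}$ ($s{\left(I \right)} = \sqrt{\sqrt{-4 + I} + \left(I + \frac{2}{I}\right)} = \sqrt{I + \sqrt{-4 + I} + \frac{2}{I}}$)
$W{\left(16,8 \right)} - s{\left(1^{3} \right)} = 2 \cdot 8 - \sqrt{1^{3} + \sqrt{-4 + 1^{3}} + \frac{2}{1^{3}}} = 16 - \sqrt{1 + \sqrt{-4 + 1} + \frac{2}{1}} = 16 - \sqrt{1 + \sqrt{-3} + 2 \cdot 1} = 16 - \sqrt{1 + i \sqrt{3} + 2} = 16 - \sqrt{3 + i \sqrt{3}}$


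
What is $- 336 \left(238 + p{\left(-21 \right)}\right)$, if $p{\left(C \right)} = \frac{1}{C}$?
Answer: $-79952$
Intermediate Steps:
$- 336 \left(238 + p{\left(-21 \right)}\right) = - 336 \left(238 + \frac{1}{-21}\right) = - 336 \left(238 - \frac{1}{21}\right) = \left(-336\right) \frac{4997}{21} = -79952$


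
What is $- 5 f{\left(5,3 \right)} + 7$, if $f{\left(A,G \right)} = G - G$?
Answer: $7$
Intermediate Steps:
$f{\left(A,G \right)} = 0$
$- 5 f{\left(5,3 \right)} + 7 = \left(-5\right) 0 + 7 = 0 + 7 = 7$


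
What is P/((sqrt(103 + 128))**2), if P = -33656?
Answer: -4808/33 ≈ -145.70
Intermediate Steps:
P/((sqrt(103 + 128))**2) = -33656/(103 + 128) = -33656/((sqrt(231))**2) = -33656/231 = -33656*1/231 = -4808/33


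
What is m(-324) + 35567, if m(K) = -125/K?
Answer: 11523833/324 ≈ 35567.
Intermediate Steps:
m(-324) + 35567 = -125/(-324) + 35567 = -125*(-1/324) + 35567 = 125/324 + 35567 = 11523833/324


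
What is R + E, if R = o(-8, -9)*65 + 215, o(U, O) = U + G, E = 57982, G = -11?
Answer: 56962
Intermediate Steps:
o(U, O) = -11 + U (o(U, O) = U - 11 = -11 + U)
R = -1020 (R = (-11 - 8)*65 + 215 = -19*65 + 215 = -1235 + 215 = -1020)
R + E = -1020 + 57982 = 56962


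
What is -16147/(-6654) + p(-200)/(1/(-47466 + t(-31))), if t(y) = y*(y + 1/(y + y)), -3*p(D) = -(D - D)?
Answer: 16147/6654 ≈ 2.4267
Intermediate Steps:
p(D) = 0 (p(D) = -(-1)*(D - D)/3 = -(-1)*0/3 = -⅓*0 = 0)
t(y) = y*(y + 1/(2*y))
-16147/(-6654) + p(-200)/(1/(-47466 + t(-31))) = -16147/(-6654) + 0/(1/(-47466 + (½ + (-31)²))) = -16147*(-1/6654) + 0/(1/(-47466 + (½ + 961))) = 16147/6654 + 0/(1/(-47466 + 1923/2)) = 16147/6654 + 0/(1/(-93009/2)) = 16147/6654 + 0/(-2/93009) = 16147/6654 + 0*(-93009/2) = 16147/6654 + 0 = 16147/6654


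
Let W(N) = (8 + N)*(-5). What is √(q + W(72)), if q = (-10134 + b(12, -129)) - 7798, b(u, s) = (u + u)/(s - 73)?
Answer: 2*I*√46751486/101 ≈ 135.4*I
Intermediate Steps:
W(N) = -40 - 5*N
b(u, s) = 2*u/(-73 + s) (b(u, s) = (2*u)/(-73 + s) = 2*u/(-73 + s))
q = -1811144/101 (q = (-10134 + 2*12/(-73 - 129)) - 7798 = (-10134 + 2*12/(-202)) - 7798 = (-10134 + 2*12*(-1/202)) - 7798 = (-10134 - 12/101) - 7798 = -1023546/101 - 7798 = -1811144/101 ≈ -17932.)
√(q + W(72)) = √(-1811144/101 + (-40 - 5*72)) = √(-1811144/101 + (-40 - 360)) = √(-1811144/101 - 400) = √(-1851544/101) = 2*I*√46751486/101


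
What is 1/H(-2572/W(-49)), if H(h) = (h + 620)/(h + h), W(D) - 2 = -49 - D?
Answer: 1286/333 ≈ 3.8619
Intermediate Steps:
W(D) = -47 - D (W(D) = 2 + (-49 - D) = -47 - D)
H(h) = (620 + h)/(2*h) (H(h) = (620 + h)/((2*h)) = (620 + h)*(1/(2*h)) = (620 + h)/(2*h))
1/H(-2572/W(-49)) = 1/((620 - 2572/(-47 - 1*(-49)))/(2*((-2572/(-47 - 1*(-49)))))) = 1/((620 - 2572/(-47 + 49))/(2*((-2572/(-47 + 49))))) = 1/((620 - 2572/2)/(2*((-2572/2)))) = 1/((620 - 2572*½)/(2*((-2572*½)))) = 1/((½)*(620 - 1286)/(-1286)) = 1/((½)*(-1/1286)*(-666)) = 1/(333/1286) = 1286/333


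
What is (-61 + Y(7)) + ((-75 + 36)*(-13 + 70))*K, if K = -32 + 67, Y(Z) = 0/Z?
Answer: -77866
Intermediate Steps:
Y(Z) = 0
K = 35
(-61 + Y(7)) + ((-75 + 36)*(-13 + 70))*K = (-61 + 0) + ((-75 + 36)*(-13 + 70))*35 = -61 - 39*57*35 = -61 - 2223*35 = -61 - 77805 = -77866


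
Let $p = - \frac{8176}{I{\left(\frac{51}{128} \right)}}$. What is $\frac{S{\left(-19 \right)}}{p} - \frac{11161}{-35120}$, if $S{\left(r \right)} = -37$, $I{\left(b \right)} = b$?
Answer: $\frac{734160653}{2297128960} \approx 0.3196$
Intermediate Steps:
$p = - \frac{1046528}{51}$ ($p = - \frac{8176}{51 \cdot \frac{1}{128}} = - \frac{8176}{\frac{51}{128}} = \left(-8176\right) \frac{128}{51} = - \frac{1046528}{51} \approx -20520.0$)
$\frac{S{\left(-19 \right)}}{p} - \frac{11161}{-35120} = - \frac{37}{- \frac{1046528}{51}} - \frac{11161}{-35120} = \left(-37\right) \left(- \frac{51}{1046528}\right) - - \frac{11161}{35120} = \frac{1887}{1046528} + \frac{11161}{35120} = \frac{734160653}{2297128960}$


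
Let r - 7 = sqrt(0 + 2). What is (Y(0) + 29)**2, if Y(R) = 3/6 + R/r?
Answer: 3481/4 ≈ 870.25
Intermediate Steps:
r = 7 + sqrt(2) (r = 7 + sqrt(0 + 2) = 7 + sqrt(2) ≈ 8.4142)
Y(R) = 1/2 + R/(7 + sqrt(2)) (Y(R) = 3/6 + R/(7 + sqrt(2)) = 3*(1/6) + R/(7 + sqrt(2)) = 1/2 + R/(7 + sqrt(2)))
(Y(0) + 29)**2 = ((1/2 + (7/47)*0 - 1/47*0*sqrt(2)) + 29)**2 = ((1/2 + 0 + 0) + 29)**2 = (1/2 + 29)**2 = (59/2)**2 = 3481/4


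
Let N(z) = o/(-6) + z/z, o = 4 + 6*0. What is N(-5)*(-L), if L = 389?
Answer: -389/3 ≈ -129.67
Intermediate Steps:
o = 4 (o = 4 + 0 = 4)
N(z) = ⅓ (N(z) = 4/(-6) + z/z = 4*(-⅙) + 1 = -⅔ + 1 = ⅓)
N(-5)*(-L) = (-1*389)/3 = (⅓)*(-389) = -389/3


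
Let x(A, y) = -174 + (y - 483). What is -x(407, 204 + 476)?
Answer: -23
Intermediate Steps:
x(A, y) = -657 + y (x(A, y) = -174 + (-483 + y) = -657 + y)
-x(407, 204 + 476) = -(-657 + (204 + 476)) = -(-657 + 680) = -1*23 = -23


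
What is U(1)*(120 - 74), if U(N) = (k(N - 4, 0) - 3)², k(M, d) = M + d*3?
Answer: 1656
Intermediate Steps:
k(M, d) = M + 3*d
U(N) = (-7 + N)² (U(N) = (((N - 4) + 3*0) - 3)² = (((-4 + N) + 0) - 3)² = ((-4 + N) - 3)² = (-7 + N)²)
U(1)*(120 - 74) = (-7 + 1)²*(120 - 74) = (-6)²*46 = 36*46 = 1656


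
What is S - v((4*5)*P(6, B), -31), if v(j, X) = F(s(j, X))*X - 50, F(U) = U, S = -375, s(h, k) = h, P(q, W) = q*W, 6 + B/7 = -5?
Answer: -286765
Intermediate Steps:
B = -77 (B = -42 + 7*(-5) = -42 - 35 = -77)
P(q, W) = W*q
v(j, X) = -50 + X*j (v(j, X) = j*X - 50 = X*j - 50 = -50 + X*j)
S - v((4*5)*P(6, B), -31) = -375 - (-50 - 31*4*5*(-77*6)) = -375 - (-50 - 620*(-462)) = -375 - (-50 - 31*(-9240)) = -375 - (-50 + 286440) = -375 - 1*286390 = -375 - 286390 = -286765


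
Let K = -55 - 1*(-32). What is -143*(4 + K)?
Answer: 2717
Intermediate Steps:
K = -23 (K = -55 + 32 = -23)
-143*(4 + K) = -143*(4 - 23) = -143*(-19) = 2717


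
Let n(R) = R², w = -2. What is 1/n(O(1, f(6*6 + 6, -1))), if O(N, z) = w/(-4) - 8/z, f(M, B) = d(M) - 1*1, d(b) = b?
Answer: 6724/625 ≈ 10.758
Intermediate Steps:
f(M, B) = -1 + M (f(M, B) = M - 1*1 = M - 1 = -1 + M)
O(N, z) = ½ - 8/z (O(N, z) = -2/(-4) - 8/z = -2*(-¼) - 8/z = ½ - 8/z)
1/n(O(1, f(6*6 + 6, -1))) = 1/(((-16 + (-1 + (6*6 + 6)))/(2*(-1 + (6*6 + 6))))²) = 1/(((-16 + (-1 + (36 + 6)))/(2*(-1 + (36 + 6))))²) = 1/(((-16 + (-1 + 42))/(2*(-1 + 42)))²) = 1/(((½)*(-16 + 41)/41)²) = 1/(((½)*(1/41)*25)²) = 1/((25/82)²) = 1/(625/6724) = 6724/625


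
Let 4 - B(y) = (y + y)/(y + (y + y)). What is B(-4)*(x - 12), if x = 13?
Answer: 10/3 ≈ 3.3333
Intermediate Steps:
B(y) = 10/3 (B(y) = 4 - (y + y)/(y + (y + y)) = 4 - 2*y/(y + 2*y) = 4 - 2*y/(3*y) = 4 - 2*y*1/(3*y) = 4 - 1*⅔ = 4 - ⅔ = 10/3)
B(-4)*(x - 12) = 10*(13 - 12)/3 = (10/3)*1 = 10/3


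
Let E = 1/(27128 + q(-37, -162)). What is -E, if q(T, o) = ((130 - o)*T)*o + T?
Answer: -1/1777339 ≈ -5.6264e-7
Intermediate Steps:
q(T, o) = T + T*o*(130 - o) (q(T, o) = (T*(130 - o))*o + T = T*o*(130 - o) + T = T + T*o*(130 - o))
E = 1/1777339 (E = 1/(27128 - 37*(1 - 1*(-162)² + 130*(-162))) = 1/(27128 - 37*(1 - 1*26244 - 21060)) = 1/(27128 - 37*(1 - 26244 - 21060)) = 1/(27128 - 37*(-47303)) = 1/(27128 + 1750211) = 1/1777339 ≈ 5.6264e-7)
-E = -1*1/1777339 = -1/1777339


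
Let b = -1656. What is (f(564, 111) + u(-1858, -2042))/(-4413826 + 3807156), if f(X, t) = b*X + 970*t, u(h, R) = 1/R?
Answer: 1687333189/1238820140 ≈ 1.3620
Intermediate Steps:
f(X, t) = -1656*X + 970*t
(f(564, 111) + u(-1858, -2042))/(-4413826 + 3807156) = ((-1656*564 + 970*111) + 1/(-2042))/(-4413826 + 3807156) = ((-933984 + 107670) - 1/2042)/(-606670) = (-826314 - 1/2042)*(-1/606670) = -1687333189/2042*(-1/606670) = 1687333189/1238820140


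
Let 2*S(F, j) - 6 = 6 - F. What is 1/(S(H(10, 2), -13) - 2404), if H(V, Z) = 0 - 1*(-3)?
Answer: -2/4799 ≈ -0.00041675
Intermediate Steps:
H(V, Z) = 3 (H(V, Z) = 0 + 3 = 3)
S(F, j) = 6 - F/2 (S(F, j) = 3 + (6 - F)/2 = 3 + (3 - F/2) = 6 - F/2)
1/(S(H(10, 2), -13) - 2404) = 1/((6 - ½*3) - 2404) = 1/((6 - 3/2) - 2404) = 1/(9/2 - 2404) = 1/(-4799/2) = -2/4799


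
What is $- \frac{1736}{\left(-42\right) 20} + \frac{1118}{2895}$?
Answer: $\frac{2367}{965} \approx 2.4529$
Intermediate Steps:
$- \frac{1736}{\left(-42\right) 20} + \frac{1118}{2895} = - \frac{1736}{-840} + 1118 \cdot \frac{1}{2895} = \left(-1736\right) \left(- \frac{1}{840}\right) + \frac{1118}{2895} = \frac{31}{15} + \frac{1118}{2895} = \frac{2367}{965}$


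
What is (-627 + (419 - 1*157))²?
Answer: 133225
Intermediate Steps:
(-627 + (419 - 1*157))² = (-627 + (419 - 157))² = (-627 + 262)² = (-365)² = 133225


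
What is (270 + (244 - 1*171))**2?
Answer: 117649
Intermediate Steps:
(270 + (244 - 1*171))**2 = (270 + (244 - 171))**2 = (270 + 73)**2 = 343**2 = 117649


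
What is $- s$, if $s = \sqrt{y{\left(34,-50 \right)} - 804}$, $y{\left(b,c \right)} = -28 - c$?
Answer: $- i \sqrt{782} \approx - 27.964 i$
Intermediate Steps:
$s = i \sqrt{782}$ ($s = \sqrt{\left(-28 - -50\right) - 804} = \sqrt{\left(-28 + 50\right) - 804} = \sqrt{22 - 804} = \sqrt{-782} = i \sqrt{782} \approx 27.964 i$)
$- s = - i \sqrt{782}$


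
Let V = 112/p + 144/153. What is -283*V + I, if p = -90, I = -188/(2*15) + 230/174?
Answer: 1794323/22185 ≈ 80.880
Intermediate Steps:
I = -717/145 (I = -188/30 + 230*(1/174) = -188*1/30 + 115/87 = -94/15 + 115/87 = -717/145 ≈ -4.9448)
V = -232/765 (V = 112/(-90) + 144/153 = 112*(-1/90) + 144*(1/153) = -56/45 + 16/17 = -232/765 ≈ -0.30327)
-283*V + I = -283*(-232/765) - 717/145 = 65656/765 - 717/145 = 1794323/22185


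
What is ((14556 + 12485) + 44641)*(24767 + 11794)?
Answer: 2620765602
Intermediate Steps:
((14556 + 12485) + 44641)*(24767 + 11794) = (27041 + 44641)*36561 = 71682*36561 = 2620765602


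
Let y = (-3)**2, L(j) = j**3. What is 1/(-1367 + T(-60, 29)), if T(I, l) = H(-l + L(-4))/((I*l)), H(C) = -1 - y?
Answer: -174/237857 ≈ -0.00073153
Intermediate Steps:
y = 9
H(C) = -10 (H(C) = -1 - 1*9 = -1 - 9 = -10)
T(I, l) = -10/(I*l) (T(I, l) = -10*1/(I*l) = -10/(I*l))
1/(-1367 + T(-60, 29)) = 1/(-1367 - 10/(-60*29)) = 1/(-1367 - 10*(-1/60)*1/29) = 1/(-1367 + 1/174) = 1/(-237857/174) = -174/237857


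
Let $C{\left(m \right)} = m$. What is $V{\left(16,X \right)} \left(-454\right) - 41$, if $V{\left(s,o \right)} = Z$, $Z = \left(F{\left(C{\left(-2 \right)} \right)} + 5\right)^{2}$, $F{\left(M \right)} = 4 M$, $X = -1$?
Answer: $-4127$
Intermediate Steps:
$Z = 9$ ($Z = \left(4 \left(-2\right) + 5\right)^{2} = \left(-8 + 5\right)^{2} = \left(-3\right)^{2} = 9$)
$V{\left(s,o \right)} = 9$
$V{\left(16,X \right)} \left(-454\right) - 41 = 9 \left(-454\right) - 41 = -4086 - 41 = -4127$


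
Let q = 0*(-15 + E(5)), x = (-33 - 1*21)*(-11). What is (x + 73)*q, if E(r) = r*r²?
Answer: 0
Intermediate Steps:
E(r) = r³
x = 594 (x = (-33 - 21)*(-11) = -54*(-11) = 594)
q = 0 (q = 0*(-15 + 5³) = 0*(-15 + 125) = 0*110 = 0)
(x + 73)*q = (594 + 73)*0 = 667*0 = 0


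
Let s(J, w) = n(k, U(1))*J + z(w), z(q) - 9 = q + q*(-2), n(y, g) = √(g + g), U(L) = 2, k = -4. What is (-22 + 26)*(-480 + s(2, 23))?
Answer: -1960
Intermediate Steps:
n(y, g) = √2*√g (n(y, g) = √(2*g) = √2*√g)
z(q) = 9 - q (z(q) = 9 + (q + q*(-2)) = 9 + (q - 2*q) = 9 - q)
s(J, w) = 9 - w + 2*J (s(J, w) = (√2*√2)*J + (9 - w) = 2*J + (9 - w) = 9 - w + 2*J)
(-22 + 26)*(-480 + s(2, 23)) = (-22 + 26)*(-480 + (9 - 1*23 + 2*2)) = 4*(-480 + (9 - 23 + 4)) = 4*(-480 - 10) = 4*(-490) = -1960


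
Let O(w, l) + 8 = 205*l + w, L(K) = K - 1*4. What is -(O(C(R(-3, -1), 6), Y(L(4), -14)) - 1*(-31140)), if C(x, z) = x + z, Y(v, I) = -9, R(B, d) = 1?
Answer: -29294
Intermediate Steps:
L(K) = -4 + K (L(K) = K - 4 = -4 + K)
O(w, l) = -8 + w + 205*l (O(w, l) = -8 + (205*l + w) = -8 + (w + 205*l) = -8 + w + 205*l)
-(O(C(R(-3, -1), 6), Y(L(4), -14)) - 1*(-31140)) = -((-8 + (1 + 6) + 205*(-9)) - 1*(-31140)) = -((-8 + 7 - 1845) + 31140) = -(-1846 + 31140) = -1*29294 = -29294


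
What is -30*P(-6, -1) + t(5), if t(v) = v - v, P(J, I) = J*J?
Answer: -1080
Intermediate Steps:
P(J, I) = J²
t(v) = 0
-30*P(-6, -1) + t(5) = -30*(-6)² + 0 = -30*36 + 0 = -1080 + 0 = -1080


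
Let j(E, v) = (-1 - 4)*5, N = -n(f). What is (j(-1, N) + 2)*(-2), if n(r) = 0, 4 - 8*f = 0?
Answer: 46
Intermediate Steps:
f = 1/2 (f = 1/2 - 1/8*0 = 1/2 + 0 = 1/2 ≈ 0.50000)
N = 0 (N = -1*0 = 0)
j(E, v) = -25 (j(E, v) = -5*5 = -25)
(j(-1, N) + 2)*(-2) = (-25 + 2)*(-2) = -23*(-2) = 46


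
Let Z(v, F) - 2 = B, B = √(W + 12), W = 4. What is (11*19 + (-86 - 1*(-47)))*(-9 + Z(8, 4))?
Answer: -510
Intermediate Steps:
B = 4 (B = √(4 + 12) = √16 = 4)
Z(v, F) = 6 (Z(v, F) = 2 + 4 = 6)
(11*19 + (-86 - 1*(-47)))*(-9 + Z(8, 4)) = (11*19 + (-86 - 1*(-47)))*(-9 + 6) = (209 + (-86 + 47))*(-3) = (209 - 39)*(-3) = 170*(-3) = -510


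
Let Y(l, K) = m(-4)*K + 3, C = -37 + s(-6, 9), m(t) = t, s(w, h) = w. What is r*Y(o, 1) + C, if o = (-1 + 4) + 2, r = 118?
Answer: -161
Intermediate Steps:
o = 5 (o = 3 + 2 = 5)
C = -43 (C = -37 - 6 = -43)
Y(l, K) = 3 - 4*K (Y(l, K) = -4*K + 3 = 3 - 4*K)
r*Y(o, 1) + C = 118*(3 - 4*1) - 43 = 118*(3 - 4) - 43 = 118*(-1) - 43 = -118 - 43 = -161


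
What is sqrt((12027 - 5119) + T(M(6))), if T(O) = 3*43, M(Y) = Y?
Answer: sqrt(7037) ≈ 83.887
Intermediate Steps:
T(O) = 129
sqrt((12027 - 5119) + T(M(6))) = sqrt((12027 - 5119) + 129) = sqrt(6908 + 129) = sqrt(7037)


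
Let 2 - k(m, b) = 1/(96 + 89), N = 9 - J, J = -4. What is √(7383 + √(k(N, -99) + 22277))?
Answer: √(252683175 + 185*√762498590)/185 ≈ 86.789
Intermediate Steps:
N = 13 (N = 9 - 1*(-4) = 9 + 4 = 13)
k(m, b) = 369/185 (k(m, b) = 2 - 1/(96 + 89) = 2 - 1/185 = 369/185)
√(7383 + √(k(N, -99) + 22277)) = √(7383 + √(369/185 + 22277)) = √(7383 + √(4121614/185)) = √(7383 + √762498590/185)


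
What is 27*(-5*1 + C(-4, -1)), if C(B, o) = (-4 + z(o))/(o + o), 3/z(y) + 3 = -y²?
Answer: -567/8 ≈ -70.875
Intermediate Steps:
z(y) = 3/(-3 - y²)
C(B, o) = (-4 - 3/(3 + o²))/(2*o) (C(B, o) = (-4 - 3/(3 + o²))/(o + o) = (-4 - 3/(3 + o²))/((2*o)) = (-4 - 3/(3 + o²))*(1/(2*o)) = (-4 - 3/(3 + o²))/(2*o))
27*(-5*1 + C(-4, -1)) = 27*(-5*1 + (½)*(-15 - 4*(-1)²)/(-1*(3 + (-1)²))) = 27*(-5 + (½)*(-1)*(-15 - 4*1)/(3 + 1)) = 27*(-5 + (½)*(-1)*(-15 - 4)/4) = 27*(-5 + (½)*(-1)*(¼)*(-19)) = 27*(-5 + 19/8) = 27*(-21/8) = -567/8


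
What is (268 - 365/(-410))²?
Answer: 486158401/6724 ≈ 72302.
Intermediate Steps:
(268 - 365/(-410))² = (268 - 365*(-1/410))² = (268 + 73/82)² = (22049/82)² = 486158401/6724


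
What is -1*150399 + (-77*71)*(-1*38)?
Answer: 57347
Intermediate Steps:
-1*150399 + (-77*71)*(-1*38) = -150399 - 5467*(-38) = -150399 + 207746 = 57347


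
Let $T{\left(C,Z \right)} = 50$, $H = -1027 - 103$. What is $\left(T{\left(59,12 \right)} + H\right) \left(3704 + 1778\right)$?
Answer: $-5920560$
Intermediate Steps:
$H = -1130$ ($H = -1027 - 103 = -1130$)
$\left(T{\left(59,12 \right)} + H\right) \left(3704 + 1778\right) = \left(50 - 1130\right) \left(3704 + 1778\right) = \left(-1080\right) 5482 = -5920560$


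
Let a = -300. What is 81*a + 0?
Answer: -24300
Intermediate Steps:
81*a + 0 = 81*(-300) + 0 = -24300 + 0 = -24300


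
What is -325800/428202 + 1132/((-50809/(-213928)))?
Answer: 523634466404/109881391 ≈ 4765.5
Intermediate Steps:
-325800/428202 + 1132/((-50809/(-213928))) = -325800*1/428202 + 1132/((-50809*(-1/213928))) = -18100/23789 + 1132/(4619/19448) = -18100/23789 + 1132*(19448/4619) = -18100/23789 + 22015136/4619 = 523634466404/109881391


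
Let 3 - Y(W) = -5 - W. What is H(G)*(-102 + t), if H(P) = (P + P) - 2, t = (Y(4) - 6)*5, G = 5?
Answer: -576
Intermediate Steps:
Y(W) = 8 + W (Y(W) = 3 - (-5 - W) = 3 + (5 + W) = 8 + W)
t = 30 (t = ((8 + 4) - 6)*5 = (12 - 6)*5 = 6*5 = 30)
H(P) = -2 + 2*P (H(P) = 2*P - 2 = -2 + 2*P)
H(G)*(-102 + t) = (-2 + 2*5)*(-102 + 30) = (-2 + 10)*(-72) = 8*(-72) = -576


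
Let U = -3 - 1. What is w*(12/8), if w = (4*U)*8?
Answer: -192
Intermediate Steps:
U = -4
w = -128 (w = (4*(-4))*8 = -16*8 = -128)
w*(12/8) = -1536/8 = -128*3/2 = -192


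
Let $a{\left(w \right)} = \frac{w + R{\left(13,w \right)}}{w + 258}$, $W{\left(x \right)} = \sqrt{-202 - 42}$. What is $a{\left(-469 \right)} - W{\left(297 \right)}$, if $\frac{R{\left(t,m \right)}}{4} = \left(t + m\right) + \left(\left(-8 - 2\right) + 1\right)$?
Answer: $\frac{2329}{211} - 2 i \sqrt{61} \approx 11.038 - 15.62 i$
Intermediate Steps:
$R{\left(t,m \right)} = -36 + 4 m + 4 t$ ($R{\left(t,m \right)} = 4 \left(\left(t + m\right) + \left(\left(-8 - 2\right) + 1\right)\right) = 4 \left(\left(m + t\right) + \left(-10 + 1\right)\right) = 4 \left(\left(m + t\right) - 9\right) = 4 \left(-9 + m + t\right) = -36 + 4 m + 4 t$)
$W{\left(x \right)} = 2 i \sqrt{61}$ ($W{\left(x \right)} = \sqrt{-244} = 2 i \sqrt{61}$)
$a{\left(w \right)} = \frac{16 + 5 w}{258 + w}$ ($a{\left(w \right)} = \frac{w + \left(-36 + 4 w + 4 \cdot 13\right)}{w + 258} = \frac{w + \left(-36 + 4 w + 52\right)}{258 + w} = \frac{w + \left(16 + 4 w\right)}{258 + w} = \frac{16 + 5 w}{258 + w}$)
$a{\left(-469 \right)} - W{\left(297 \right)} = \frac{16 + 5 \left(-469\right)}{258 - 469} - 2 i \sqrt{61} = \frac{16 - 2345}{-211} - 2 i \sqrt{61} = \left(- \frac{1}{211}\right) \left(-2329\right) - 2 i \sqrt{61} = \frac{2329}{211} - 2 i \sqrt{61}$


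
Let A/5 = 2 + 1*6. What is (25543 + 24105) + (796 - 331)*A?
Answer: 68248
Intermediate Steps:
A = 40 (A = 5*(2 + 1*6) = 5*(2 + 6) = 5*8 = 40)
(25543 + 24105) + (796 - 331)*A = (25543 + 24105) + (796 - 331)*40 = 49648 + 465*40 = 49648 + 18600 = 68248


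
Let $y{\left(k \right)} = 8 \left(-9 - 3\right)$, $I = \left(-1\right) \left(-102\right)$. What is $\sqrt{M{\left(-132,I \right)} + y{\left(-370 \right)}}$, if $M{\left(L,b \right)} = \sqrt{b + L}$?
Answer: $\sqrt{-96 + i \sqrt{30}} \approx 0.2794 + 9.8019 i$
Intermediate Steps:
$I = 102$
$y{\left(k \right)} = -96$ ($y{\left(k \right)} = 8 \left(-12\right) = -96$)
$M{\left(L,b \right)} = \sqrt{L + b}$
$\sqrt{M{\left(-132,I \right)} + y{\left(-370 \right)}} = \sqrt{\sqrt{-132 + 102} - 96} = \sqrt{\sqrt{-30} - 96} = \sqrt{i \sqrt{30} - 96} = \sqrt{-96 + i \sqrt{30}}$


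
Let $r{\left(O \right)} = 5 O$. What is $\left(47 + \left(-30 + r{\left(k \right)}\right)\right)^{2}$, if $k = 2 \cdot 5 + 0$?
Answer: $4489$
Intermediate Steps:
$k = 10$ ($k = 10 + 0 = 10$)
$\left(47 + \left(-30 + r{\left(k \right)}\right)\right)^{2} = \left(47 + \left(-30 + 5 \cdot 10\right)\right)^{2} = \left(47 + \left(-30 + 50\right)\right)^{2} = \left(47 + 20\right)^{2} = 67^{2} = 4489$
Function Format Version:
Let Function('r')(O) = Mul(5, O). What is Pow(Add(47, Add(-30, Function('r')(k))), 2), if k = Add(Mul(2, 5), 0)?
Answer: 4489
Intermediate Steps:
k = 10 (k = Add(10, 0) = 10)
Pow(Add(47, Add(-30, Function('r')(k))), 2) = Pow(Add(47, Add(-30, Mul(5, 10))), 2) = Pow(Add(47, Add(-30, 50)), 2) = Pow(Add(47, 20), 2) = Pow(67, 2) = 4489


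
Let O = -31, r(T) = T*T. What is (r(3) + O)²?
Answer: 484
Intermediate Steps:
r(T) = T²
(r(3) + O)² = (3² - 31)² = (9 - 31)² = (-22)² = 484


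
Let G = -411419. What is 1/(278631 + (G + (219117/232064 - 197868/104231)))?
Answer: -24188262784/3211934117817317 ≈ -7.5307e-6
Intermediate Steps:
1/(278631 + (G + (219117/232064 - 197868/104231))) = 1/(278631 + (-411419 + (219117/232064 - 197868/104231))) = 1/(278631 + (-411419 - 23079255525/24188262784)) = 1/(278631 - 9951533965586021/24188262784) = 1/(-3211934117817317/24188262784) = -24188262784/3211934117817317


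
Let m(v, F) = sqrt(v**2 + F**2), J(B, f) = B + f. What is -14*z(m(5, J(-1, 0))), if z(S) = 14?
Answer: -196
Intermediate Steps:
m(v, F) = sqrt(F**2 + v**2)
-14*z(m(5, J(-1, 0))) = -14*14 = -196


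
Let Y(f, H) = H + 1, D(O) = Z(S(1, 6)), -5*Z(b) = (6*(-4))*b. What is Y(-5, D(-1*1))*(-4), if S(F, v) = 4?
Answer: -404/5 ≈ -80.800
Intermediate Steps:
Z(b) = 24*b/5 (Z(b) = -6*(-4)*b/5 = -(-24)*b/5 = 24*b/5)
D(O) = 96/5 (D(O) = (24/5)*4 = 96/5)
Y(f, H) = 1 + H
Y(-5, D(-1*1))*(-4) = (1 + 96/5)*(-4) = (101/5)*(-4) = -404/5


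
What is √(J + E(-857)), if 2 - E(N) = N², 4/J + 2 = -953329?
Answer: I*√667494808223603091/953331 ≈ 857.0*I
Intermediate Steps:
J = -4/953331 (J = 4/(-2 - 953329) = 4/(-953331) = 4*(-1/953331) = -4/953331 ≈ -4.1958e-6)
E(N) = 2 - N²
√(J + E(-857)) = √(-4/953331 + (2 - 1*(-857)²)) = √(-4/953331 + (2 - 1*734449)) = √(-4/953331 + (2 - 734449)) = √(-4/953331 - 734447) = √(-700171092961/953331) = I*√667494808223603091/953331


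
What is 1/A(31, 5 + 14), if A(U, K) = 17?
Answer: 1/17 ≈ 0.058824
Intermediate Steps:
1/A(31, 5 + 14) = 1/17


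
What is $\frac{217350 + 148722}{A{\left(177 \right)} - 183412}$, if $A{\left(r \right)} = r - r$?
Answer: $- \frac{91518}{45853} \approx -1.9959$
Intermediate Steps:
$A{\left(r \right)} = 0$
$\frac{217350 + 148722}{A{\left(177 \right)} - 183412} = \frac{217350 + 148722}{0 - 183412} = \frac{366072}{-183412} = 366072 \left(- \frac{1}{183412}\right) = - \frac{91518}{45853}$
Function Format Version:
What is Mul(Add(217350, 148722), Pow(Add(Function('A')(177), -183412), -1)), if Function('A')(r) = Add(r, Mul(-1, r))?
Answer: Rational(-91518, 45853) ≈ -1.9959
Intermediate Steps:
Function('A')(r) = 0
Mul(Add(217350, 148722), Pow(Add(Function('A')(177), -183412), -1)) = Mul(Add(217350, 148722), Pow(Add(0, -183412), -1)) = Mul(366072, Pow(-183412, -1)) = Mul(366072, Rational(-1, 183412)) = Rational(-91518, 45853)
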